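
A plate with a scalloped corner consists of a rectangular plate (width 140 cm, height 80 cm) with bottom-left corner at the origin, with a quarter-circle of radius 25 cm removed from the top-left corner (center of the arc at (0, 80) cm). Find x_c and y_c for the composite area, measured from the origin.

x_c = 72.72 cm, y_c = 38.65 cm

plate: A = 140 × 80 = 11200.00, centroid at (70.00, 40.00).
removed quarter-circle: A = −¼π·25² = -490.87, centroid at (10.61, 69.39).
ΣA = 10709.13 cm²
ΣAx_c = (11200.00)(70.00) + (-490.87)(10.61) = 778791.67 cm³
ΣAy_c = (11200.00)(40.00) + (-490.87)(69.39) = 413938.43 cm³
x_c = 778791.67 / 10709.13 = 72.72 cm
y_c = 413938.43 / 10709.13 = 38.65 cm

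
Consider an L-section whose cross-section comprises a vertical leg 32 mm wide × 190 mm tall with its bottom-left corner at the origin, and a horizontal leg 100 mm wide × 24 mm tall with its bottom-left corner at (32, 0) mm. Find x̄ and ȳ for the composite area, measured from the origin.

x̄ = 34.68 mm, ȳ = 71.51 mm

vertical leg: A = 32 × 190 = 6080.00, centroid at (16.00, 95.00).
horizontal leg: A = 100 × 24 = 2400.00, centroid at (82.00, 12.00).
ΣA = 8480.00 mm², ΣAx̄ = 294080.00 mm³, ΣAȳ = 606400.00 mm³.
x̄ = 294080.00/8480.00 = 34.68 mm; ȳ = 606400.00/8480.00 = 71.51 mm.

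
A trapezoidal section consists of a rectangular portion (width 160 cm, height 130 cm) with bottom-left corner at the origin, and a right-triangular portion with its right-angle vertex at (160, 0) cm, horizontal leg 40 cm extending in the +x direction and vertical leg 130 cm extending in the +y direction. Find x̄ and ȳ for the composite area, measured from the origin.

x̄ = 90.37 cm, ȳ = 62.59 cm

rectangular portion: A = 160 × 130 = 20800.00, centroid at (80.00, 65.00).
triangular portion: A = ½·40·130 = 2600.00, centroid at (173.33, 43.33).
ΣA = 23400.00 cm², ΣAx̄ = 2114666.67 cm³, ΣAȳ = 1464666.67 cm³.
x̄ = 2114666.67/23400.00 = 90.37 cm; ȳ = 1464666.67/23400.00 = 62.59 cm.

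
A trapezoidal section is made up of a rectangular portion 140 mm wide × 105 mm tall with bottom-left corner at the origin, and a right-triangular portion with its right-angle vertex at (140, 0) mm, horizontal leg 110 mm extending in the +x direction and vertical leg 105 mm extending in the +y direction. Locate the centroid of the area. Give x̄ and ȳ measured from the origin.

x̄ = 100.09 mm, ȳ = 47.56 mm

rectangular portion: A = 140 × 105 = 14700.00, centroid at (70.00, 52.50).
triangular portion: A = ½·110·105 = 5775.00, centroid at (176.67, 35.00).
ΣA = 20475.00 mm², ΣAx̄ = 2049250.00 mm³, ΣAȳ = 973875.00 mm³.
x̄ = 2049250.00/20475.00 = 100.09 mm; ȳ = 973875.00/20475.00 = 47.56 mm.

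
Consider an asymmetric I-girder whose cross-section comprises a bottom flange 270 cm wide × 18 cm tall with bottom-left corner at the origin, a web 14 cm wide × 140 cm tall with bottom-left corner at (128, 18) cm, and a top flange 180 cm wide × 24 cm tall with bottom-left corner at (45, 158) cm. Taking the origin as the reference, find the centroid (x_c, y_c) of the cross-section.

bottom flange: A = 270 × 18 = 4860.00, centroid at (135.00, 9.00).
web: A = 14 × 140 = 1960.00, centroid at (135.00, 88.00).
top flange: A = 180 × 24 = 4320.00, centroid at (135.00, 170.00).
ΣA = 11140.00 cm²
ΣAx_c = (4860.00)(135.00) + (1960.00)(135.00) + (4320.00)(135.00) = 1503900.00 cm³
ΣAy_c = (4860.00)(9.00) + (1960.00)(88.00) + (4320.00)(170.00) = 950620.00 cm³
x_c = 1503900.00 / 11140.00 = 135.00 cm
y_c = 950620.00 / 11140.00 = 85.33 cm

x_c = 135.00 cm, y_c = 85.33 cm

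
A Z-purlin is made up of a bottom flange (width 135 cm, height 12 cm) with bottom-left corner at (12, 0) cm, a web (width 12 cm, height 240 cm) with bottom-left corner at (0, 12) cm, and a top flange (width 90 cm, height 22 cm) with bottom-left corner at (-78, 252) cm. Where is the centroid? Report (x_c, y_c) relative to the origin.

x_c = 12.46 cm, y_c = 140.53 cm

bottom flange: A = 135 × 12 = 1620.00, centroid at (79.50, 6.00).
web: A = 12 × 240 = 2880.00, centroid at (6.00, 132.00).
top flange: A = 90 × 22 = 1980.00, centroid at (-33.00, 263.00).
ΣA = 6480.00 cm²
ΣAx_c = (1620.00)(79.50) + (2880.00)(6.00) + (1980.00)(-33.00) = 80730.00 cm³
ΣAy_c = (1620.00)(6.00) + (2880.00)(132.00) + (1980.00)(263.00) = 910620.00 cm³
x_c = 80730.00 / 6480.00 = 12.46 cm
y_c = 910620.00 / 6480.00 = 140.53 cm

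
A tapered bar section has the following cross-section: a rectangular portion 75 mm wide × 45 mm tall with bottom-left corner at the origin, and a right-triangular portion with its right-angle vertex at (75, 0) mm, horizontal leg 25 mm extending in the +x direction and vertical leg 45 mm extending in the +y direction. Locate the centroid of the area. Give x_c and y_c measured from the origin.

x_c = 44.05 mm, y_c = 21.43 mm

rectangular portion: A = 75 × 45 = 3375.00, centroid at (37.50, 22.50).
triangular portion: A = ½·25·45 = 562.50, centroid at (83.33, 15.00).
ΣA = 3937.50 mm², ΣAx_c = 173437.50 mm³, ΣAy_c = 84375.00 mm³.
x_c = 173437.50/3937.50 = 44.05 mm; y_c = 84375.00/3937.50 = 21.43 mm.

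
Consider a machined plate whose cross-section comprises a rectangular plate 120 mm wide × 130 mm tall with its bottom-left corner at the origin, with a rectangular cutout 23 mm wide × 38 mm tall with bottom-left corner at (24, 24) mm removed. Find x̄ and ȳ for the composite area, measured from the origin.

x̄ = 61.45 mm, ȳ = 66.31 mm

plate: A = 120 × 130 = 15600.00, centroid at (60.00, 65.00).
hole: A = −(23 × 38) = -874.00, centroid at (35.50, 43.00).
ΣA = 14726.00 mm², ΣAx̄ = 904973.00 mm³, ΣAȳ = 976418.00 mm³.
x̄ = 904973.00/14726.00 = 61.45 mm; ȳ = 976418.00/14726.00 = 66.31 mm.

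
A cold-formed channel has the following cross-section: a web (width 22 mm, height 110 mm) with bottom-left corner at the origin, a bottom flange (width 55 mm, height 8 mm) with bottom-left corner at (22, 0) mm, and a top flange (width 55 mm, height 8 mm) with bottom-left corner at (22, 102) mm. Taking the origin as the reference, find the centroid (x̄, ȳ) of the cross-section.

web: A = 22 × 110 = 2420.00, centroid at (11.00, 55.00).
bottom flange: A = 55 × 8 = 440.00, centroid at (49.50, 4.00).
top flange: A = 55 × 8 = 440.00, centroid at (49.50, 106.00).
ΣA = 3300.00 mm², ΣAx̄ = 70180.00 mm³, ΣAȳ = 181500.00 mm³.
x̄ = 70180.00/3300.00 = 21.27 mm; ȳ = 181500.00/3300.00 = 55.00 mm.

x̄ = 21.27 mm, ȳ = 55.00 mm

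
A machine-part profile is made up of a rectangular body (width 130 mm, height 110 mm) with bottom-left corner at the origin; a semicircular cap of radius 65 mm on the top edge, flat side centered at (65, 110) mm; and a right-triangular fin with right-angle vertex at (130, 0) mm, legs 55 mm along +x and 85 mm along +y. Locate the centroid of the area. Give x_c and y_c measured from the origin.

rectangular body: A = 130 × 110 = 14300.00, centroid at (65.00, 55.00).
semicircular top: A = ½π·65² = 6636.61, centroid at (65.00, 137.59).
triangular fin: A = ½·55·85 = 2337.50, centroid at (148.33, 28.33).
ΣA = 23274.11 mm², ΣAx_c = 1707609.11 mm³, ΣAy_c = 1765840.09 mm³.
x_c = 1707609.11/23274.11 = 73.37 mm; y_c = 1765840.09/23274.11 = 75.87 mm.

x_c = 73.37 mm, y_c = 75.87 mm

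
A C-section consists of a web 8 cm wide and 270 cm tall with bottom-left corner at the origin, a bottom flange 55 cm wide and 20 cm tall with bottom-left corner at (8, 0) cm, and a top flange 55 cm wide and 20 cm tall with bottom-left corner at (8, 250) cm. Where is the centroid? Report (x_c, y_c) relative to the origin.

web: A = 8 × 270 = 2160.00, centroid at (4.00, 135.00).
bottom flange: A = 55 × 20 = 1100.00, centroid at (35.50, 10.00).
top flange: A = 55 × 20 = 1100.00, centroid at (35.50, 260.00).
ΣA = 4360.00 cm²
ΣAx_c = (2160.00)(4.00) + (1100.00)(35.50) + (1100.00)(35.50) = 86740.00 cm³
ΣAy_c = (2160.00)(135.00) + (1100.00)(10.00) + (1100.00)(260.00) = 588600.00 cm³
x_c = 86740.00 / 4360.00 = 19.89 cm
y_c = 588600.00 / 4360.00 = 135.00 cm

x_c = 19.89 cm, y_c = 135.00 cm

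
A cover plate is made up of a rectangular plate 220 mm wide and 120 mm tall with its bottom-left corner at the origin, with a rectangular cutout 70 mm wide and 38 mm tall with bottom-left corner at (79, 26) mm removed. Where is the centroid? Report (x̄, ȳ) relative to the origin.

plate: A = 220 × 120 = 26400.00, centroid at (110.00, 60.00).
hole: A = −(70 × 38) = -2660.00, centroid at (114.00, 45.00).
ΣA = 23740.00 mm², ΣAx̄ = 2600760.00 mm³, ΣAȳ = 1464300.00 mm³.
x̄ = 2600760.00/23740.00 = 109.55 mm; ȳ = 1464300.00/23740.00 = 61.68 mm.

x̄ = 109.55 mm, ȳ = 61.68 mm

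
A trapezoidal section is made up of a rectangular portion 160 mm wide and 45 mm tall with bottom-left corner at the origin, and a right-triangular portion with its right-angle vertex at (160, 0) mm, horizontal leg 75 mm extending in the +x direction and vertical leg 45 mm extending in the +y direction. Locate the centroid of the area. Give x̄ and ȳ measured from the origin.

Part | A | x̄ᵢ | ȳᵢ | A·x̄ᵢ | A·ȳᵢ
rectangular portion | 7200.00 | 80.00 | 22.50 | 576000.00 | 162000.00
triangular portion | 1687.50 | 185.00 | 15.00 | 312187.50 | 25312.50
Σ | 8887.50 |  |  | 888187.50 | 187312.50
x̄ = 888187.50 / 8887.50 = 99.94 mm
ȳ = 187312.50 / 8887.50 = 21.08 mm

x̄ = 99.94 mm, ȳ = 21.08 mm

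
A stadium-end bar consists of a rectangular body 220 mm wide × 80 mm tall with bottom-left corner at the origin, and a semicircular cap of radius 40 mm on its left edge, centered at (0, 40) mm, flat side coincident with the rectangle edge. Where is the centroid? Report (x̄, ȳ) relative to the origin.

x̄ = 94.13 mm, ȳ = 40.00 mm

Part | A | x̄ᵢ | ȳᵢ | A·x̄ᵢ | A·ȳᵢ
rectangular body | 17600.00 | 110.00 | 40.00 | 1936000.00 | 704000.00
semicircular end | 2513.27 | -16.98 | 40.00 | -42666.67 | 100530.96
Σ | 20113.27 |  |  | 1893333.33 | 804530.96
x̄ = 1893333.33 / 20113.27 = 94.13 mm
ȳ = 804530.96 / 20113.27 = 40.00 mm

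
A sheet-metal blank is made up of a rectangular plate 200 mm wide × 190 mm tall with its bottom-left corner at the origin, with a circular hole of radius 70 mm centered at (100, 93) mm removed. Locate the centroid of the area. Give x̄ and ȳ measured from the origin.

x̄ = 100.00 mm, ȳ = 96.36 mm

Part | A | x̄ᵢ | ȳᵢ | A·x̄ᵢ | A·ȳᵢ
plate | 38000.00 | 100.00 | 95.00 | 3800000.00 | 3610000.00
hole | -15393.80 | 100.00 | 93.00 | -1539380.40 | -1431623.77
Σ | 22606.20 |  |  | 2260619.60 | 2178376.23
x̄ = 2260619.60 / 22606.20 = 100.00 mm
ȳ = 2178376.23 / 22606.20 = 96.36 mm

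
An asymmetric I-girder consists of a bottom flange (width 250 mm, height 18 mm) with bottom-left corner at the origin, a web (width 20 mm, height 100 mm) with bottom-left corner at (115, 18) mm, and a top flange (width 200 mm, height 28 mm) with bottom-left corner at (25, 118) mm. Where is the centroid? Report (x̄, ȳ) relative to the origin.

x̄ = 125.00 mm, ȳ = 75.68 mm

bottom flange: A = 250 × 18 = 4500.00, centroid at (125.00, 9.00).
web: A = 20 × 100 = 2000.00, centroid at (125.00, 68.00).
top flange: A = 200 × 28 = 5600.00, centroid at (125.00, 132.00).
ΣA = 12100.00 mm², ΣAx̄ = 1512500.00 mm³, ΣAȳ = 915700.00 mm³.
x̄ = 1512500.00/12100.00 = 125.00 mm; ȳ = 915700.00/12100.00 = 75.68 mm.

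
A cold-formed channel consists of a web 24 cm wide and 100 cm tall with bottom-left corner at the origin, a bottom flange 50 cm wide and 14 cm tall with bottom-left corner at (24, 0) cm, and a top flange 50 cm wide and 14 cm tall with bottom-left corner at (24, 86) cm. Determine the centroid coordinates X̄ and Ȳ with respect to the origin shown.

X̄ = 25.63 cm, Ȳ = 50.00 cm

Part | A | x̄ᵢ | ȳᵢ | A·x̄ᵢ | A·ȳᵢ
web | 2400.00 | 12.00 | 50.00 | 28800.00 | 120000.00
bottom flange | 700.00 | 49.00 | 7.00 | 34300.00 | 4900.00
top flange | 700.00 | 49.00 | 93.00 | 34300.00 | 65100.00
Σ | 3800.00 |  |  | 97400.00 | 190000.00
X̄ = 97400.00 / 3800.00 = 25.63 cm
Ȳ = 190000.00 / 3800.00 = 50.00 cm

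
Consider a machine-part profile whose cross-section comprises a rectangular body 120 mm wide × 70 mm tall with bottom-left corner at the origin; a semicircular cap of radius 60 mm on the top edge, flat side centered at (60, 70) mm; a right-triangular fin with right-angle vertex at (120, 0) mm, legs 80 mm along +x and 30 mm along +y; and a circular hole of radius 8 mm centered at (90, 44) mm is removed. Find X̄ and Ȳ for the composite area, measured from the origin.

X̄ = 66.51 mm, Ȳ = 55.60 mm

rectangular body: A = 120 × 70 = 8400.00, centroid at (60.00, 35.00).
semicircular top: A = ½π·60² = 5654.87, centroid at (60.00, 95.46).
triangular fin: A = ½·80·30 = 1200.00, centroid at (146.67, 10.00).
hole: A = −π·8² = -201.06, centroid at (90.00, 44.00).
ΣA = 15053.80 mm², ΣAX̄ = 1001196.43 mm³, ΣAȲ = 836993.95 mm³.
X̄ = 1001196.43/15053.80 = 66.51 mm; Ȳ = 836993.95/15053.80 = 55.60 mm.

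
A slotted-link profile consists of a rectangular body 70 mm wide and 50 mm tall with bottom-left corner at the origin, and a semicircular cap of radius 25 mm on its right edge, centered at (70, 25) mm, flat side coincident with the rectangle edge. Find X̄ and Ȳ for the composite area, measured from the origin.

rectangular body: A = 70 × 50 = 3500.00, centroid at (35.00, 25.00).
semicircular end: A = ½π·25² = 981.75, centroid at (80.61, 25.00).
ΣA = 4481.75 mm²
ΣAX̄ = (3500.00)(35.00) + (981.75)(80.61) = 201639.01 mm³
ΣAȲ = (3500.00)(25.00) + (981.75)(25.00) = 112043.69 mm³
X̄ = 201639.01 / 4481.75 = 44.99 mm
Ȳ = 112043.69 / 4481.75 = 25.00 mm

X̄ = 44.99 mm, Ȳ = 25.00 mm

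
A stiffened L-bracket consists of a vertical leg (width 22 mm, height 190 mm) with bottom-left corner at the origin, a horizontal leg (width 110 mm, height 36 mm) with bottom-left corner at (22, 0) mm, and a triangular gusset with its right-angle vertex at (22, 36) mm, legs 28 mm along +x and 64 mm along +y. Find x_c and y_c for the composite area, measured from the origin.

Part | A | x̄ᵢ | ȳᵢ | A·x̄ᵢ | A·ȳᵢ
vertical leg | 4180.00 | 11.00 | 95.00 | 45980.00 | 397100.00
horizontal leg | 3960.00 | 77.00 | 18.00 | 304920.00 | 71280.00
gusset | 896.00 | 31.33 | 57.33 | 28074.67 | 51370.67
Σ | 9036.00 |  |  | 378974.67 | 519750.67
x_c = 378974.67 / 9036.00 = 41.94 mm
y_c = 519750.67 / 9036.00 = 57.52 mm

x_c = 41.94 mm, y_c = 57.52 mm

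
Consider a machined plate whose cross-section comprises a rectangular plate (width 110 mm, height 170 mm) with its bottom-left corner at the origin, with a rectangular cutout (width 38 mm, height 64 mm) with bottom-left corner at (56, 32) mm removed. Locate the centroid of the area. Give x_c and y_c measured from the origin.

Part | A | x̄ᵢ | ȳᵢ | A·x̄ᵢ | A·ȳᵢ
plate | 18700.00 | 55.00 | 85.00 | 1028500.00 | 1589500.00
hole | -2432.00 | 75.00 | 64.00 | -182400.00 | -155648.00
Σ | 16268.00 |  |  | 846100.00 | 1433852.00
x_c = 846100.00 / 16268.00 = 52.01 mm
y_c = 1433852.00 / 16268.00 = 88.14 mm

x_c = 52.01 mm, y_c = 88.14 mm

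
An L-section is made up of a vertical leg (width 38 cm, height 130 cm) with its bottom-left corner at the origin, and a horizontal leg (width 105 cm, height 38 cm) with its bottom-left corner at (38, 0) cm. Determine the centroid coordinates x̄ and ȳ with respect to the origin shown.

vertical leg: A = 38 × 130 = 4940.00, centroid at (19.00, 65.00).
horizontal leg: A = 105 × 38 = 3990.00, centroid at (90.50, 19.00).
ΣA = 8930.00 cm²
ΣAx̄ = (4940.00)(19.00) + (3990.00)(90.50) = 454955.00 cm³
ΣAȳ = (4940.00)(65.00) + (3990.00)(19.00) = 396910.00 cm³
x̄ = 454955.00 / 8930.00 = 50.95 cm
ȳ = 396910.00 / 8930.00 = 44.45 cm

x̄ = 50.95 cm, ȳ = 44.45 cm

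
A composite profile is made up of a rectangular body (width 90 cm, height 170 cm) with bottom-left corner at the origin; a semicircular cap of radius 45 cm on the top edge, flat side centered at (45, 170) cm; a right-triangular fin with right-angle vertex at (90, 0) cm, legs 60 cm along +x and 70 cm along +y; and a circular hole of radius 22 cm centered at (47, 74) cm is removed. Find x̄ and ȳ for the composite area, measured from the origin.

x̄ = 52.00 cm, ȳ = 96.46 cm

Part | A | x̄ᵢ | ȳᵢ | A·x̄ᵢ | A·ȳᵢ
rectangular body | 15300.00 | 45.00 | 85.00 | 688500.00 | 1300500.00
semicircular top | 3180.86 | 45.00 | 189.10 | 143138.82 | 601496.64
triangular fin | 2100.00 | 110.00 | 23.33 | 231000.00 | 49000.00
hole | -1520.53 | 47.00 | 74.00 | -71464.95 | -112519.28
Σ | 19060.33 |  |  | 991173.87 | 1838477.35
x̄ = 991173.87 / 19060.33 = 52.00 cm
ȳ = 1838477.35 / 19060.33 = 96.46 cm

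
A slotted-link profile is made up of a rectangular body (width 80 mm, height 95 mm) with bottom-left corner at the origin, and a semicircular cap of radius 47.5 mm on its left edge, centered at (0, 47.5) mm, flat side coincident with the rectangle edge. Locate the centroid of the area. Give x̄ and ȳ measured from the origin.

x̄ = 20.87 mm, ȳ = 47.50 mm

rectangular body: A = 80 × 95 = 7600.00, centroid at (40.00, 47.50).
semicircular end: A = ½π·47.5² = 3544.11, centroid at (-20.16, 47.50).
ΣA = 11144.11 mm², ΣAx̄ = 232552.08 mm³, ΣAȳ = 529345.19 mm³.
x̄ = 232552.08/11144.11 = 20.87 mm; ȳ = 529345.19/11144.11 = 47.50 mm.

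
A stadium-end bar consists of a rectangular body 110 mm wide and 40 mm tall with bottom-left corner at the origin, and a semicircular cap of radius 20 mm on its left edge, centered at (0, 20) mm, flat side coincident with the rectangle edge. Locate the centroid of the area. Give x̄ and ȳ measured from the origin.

x̄ = 47.07 mm, ȳ = 20.00 mm

Part | A | x̄ᵢ | ȳᵢ | A·x̄ᵢ | A·ȳᵢ
rectangular body | 4400.00 | 55.00 | 20.00 | 242000.00 | 88000.00
semicircular end | 628.32 | -8.49 | 20.00 | -5333.33 | 12566.37
Σ | 5028.32 |  |  | 236666.67 | 100566.37
x̄ = 236666.67 / 5028.32 = 47.07 mm
ȳ = 100566.37 / 5028.32 = 20.00 mm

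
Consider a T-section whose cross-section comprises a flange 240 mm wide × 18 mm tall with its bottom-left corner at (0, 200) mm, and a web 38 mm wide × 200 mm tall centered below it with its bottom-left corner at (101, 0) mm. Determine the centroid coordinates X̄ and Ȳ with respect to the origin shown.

web: A = 38 × 200 = 7600.00, centroid at (120.00, 100.00).
flange: A = 240 × 18 = 4320.00, centroid at (120.00, 209.00).
ΣA = 11920.00 mm²
ΣAX̄ = (7600.00)(120.00) + (4320.00)(120.00) = 1430400.00 mm³
ΣAȲ = (7600.00)(100.00) + (4320.00)(209.00) = 1662880.00 mm³
X̄ = 1430400.00 / 11920.00 = 120.00 mm
Ȳ = 1662880.00 / 11920.00 = 139.50 mm

X̄ = 120.00 mm, Ȳ = 139.50 mm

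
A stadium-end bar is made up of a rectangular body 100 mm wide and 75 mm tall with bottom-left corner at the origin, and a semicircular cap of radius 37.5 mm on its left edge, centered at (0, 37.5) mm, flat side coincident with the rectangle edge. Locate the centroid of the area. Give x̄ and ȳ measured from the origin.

Part | A | x̄ᵢ | ȳᵢ | A·x̄ᵢ | A·ȳᵢ
rectangular body | 7500.00 | 50.00 | 37.50 | 375000.00 | 281250.00
semicircular end | 2208.93 | -15.92 | 37.50 | -35156.25 | 82834.96
Σ | 9708.93 |  |  | 339843.75 | 364084.96
x̄ = 339843.75 / 9708.93 = 35.00 mm
ȳ = 364084.96 / 9708.93 = 37.50 mm

x̄ = 35.00 mm, ȳ = 37.50 mm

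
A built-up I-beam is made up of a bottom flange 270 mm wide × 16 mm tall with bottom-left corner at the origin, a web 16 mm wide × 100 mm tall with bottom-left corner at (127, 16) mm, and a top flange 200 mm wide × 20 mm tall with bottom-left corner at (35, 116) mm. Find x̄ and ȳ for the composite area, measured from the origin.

bottom flange: A = 270 × 16 = 4320.00, centroid at (135.00, 8.00).
web: A = 16 × 100 = 1600.00, centroid at (135.00, 66.00).
top flange: A = 200 × 20 = 4000.00, centroid at (135.00, 126.00).
ΣA = 9920.00 mm², ΣAx̄ = 1339200.00 mm³, ΣAȳ = 644160.00 mm³.
x̄ = 1339200.00/9920.00 = 135.00 mm; ȳ = 644160.00/9920.00 = 64.94 mm.

x̄ = 135.00 mm, ȳ = 64.94 mm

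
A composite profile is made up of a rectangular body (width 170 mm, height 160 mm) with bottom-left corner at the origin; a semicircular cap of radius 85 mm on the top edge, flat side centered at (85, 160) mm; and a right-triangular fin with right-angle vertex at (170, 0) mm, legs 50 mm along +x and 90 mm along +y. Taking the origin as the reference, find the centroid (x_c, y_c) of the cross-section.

Part | A | x̄ᵢ | ȳᵢ | A·x̄ᵢ | A·ȳᵢ
rectangular body | 27200.00 | 85.00 | 80.00 | 2312000.00 | 2176000.00
semicircular top | 11349.00 | 85.00 | 196.08 | 964665.29 | 2225257.22
triangular fin | 2250.00 | 186.67 | 30.00 | 420000.00 | 67500.00
Σ | 40799.00 |  |  | 3696665.29 | 4468757.22
x_c = 3696665.29 / 40799.00 = 90.61 mm
y_c = 4468757.22 / 40799.00 = 109.53 mm

x_c = 90.61 mm, y_c = 109.53 mm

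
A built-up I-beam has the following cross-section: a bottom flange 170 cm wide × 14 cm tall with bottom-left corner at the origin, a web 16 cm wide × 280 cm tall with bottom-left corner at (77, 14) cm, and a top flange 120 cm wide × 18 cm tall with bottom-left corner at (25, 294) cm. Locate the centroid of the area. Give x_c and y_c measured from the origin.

bottom flange: A = 170 × 14 = 2380.00, centroid at (85.00, 7.00).
web: A = 16 × 280 = 4480.00, centroid at (85.00, 154.00).
top flange: A = 120 × 18 = 2160.00, centroid at (85.00, 303.00).
ΣA = 9020.00 cm², ΣAx_c = 766700.00 cm³, ΣAy_c = 1361060.00 cm³.
x_c = 766700.00/9020.00 = 85.00 cm; y_c = 1361060.00/9020.00 = 150.89 cm.

x_c = 85.00 cm, y_c = 150.89 cm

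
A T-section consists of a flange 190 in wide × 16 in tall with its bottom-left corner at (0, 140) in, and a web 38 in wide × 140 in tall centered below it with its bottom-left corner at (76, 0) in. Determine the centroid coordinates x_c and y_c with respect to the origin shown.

x_c = 95.00 in, y_c = 98.36 in

Part | A | x̄ᵢ | ȳᵢ | A·x̄ᵢ | A·ȳᵢ
web | 5320.00 | 95.00 | 70.00 | 505400.00 | 372400.00
flange | 3040.00 | 95.00 | 148.00 | 288800.00 | 449920.00
Σ | 8360.00 |  |  | 794200.00 | 822320.00
x_c = 794200.00 / 8360.00 = 95.00 in
y_c = 822320.00 / 8360.00 = 98.36 in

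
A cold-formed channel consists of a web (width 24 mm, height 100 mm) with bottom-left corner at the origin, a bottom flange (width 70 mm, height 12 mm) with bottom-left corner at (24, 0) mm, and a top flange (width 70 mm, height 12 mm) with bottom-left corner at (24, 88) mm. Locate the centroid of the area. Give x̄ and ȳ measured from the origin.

Part | A | x̄ᵢ | ȳᵢ | A·x̄ᵢ | A·ȳᵢ
web | 2400.00 | 12.00 | 50.00 | 28800.00 | 120000.00
bottom flange | 840.00 | 59.00 | 6.00 | 49560.00 | 5040.00
top flange | 840.00 | 59.00 | 94.00 | 49560.00 | 78960.00
Σ | 4080.00 |  |  | 127920.00 | 204000.00
x̄ = 127920.00 / 4080.00 = 31.35 mm
ȳ = 204000.00 / 4080.00 = 50.00 mm

x̄ = 31.35 mm, ȳ = 50.00 mm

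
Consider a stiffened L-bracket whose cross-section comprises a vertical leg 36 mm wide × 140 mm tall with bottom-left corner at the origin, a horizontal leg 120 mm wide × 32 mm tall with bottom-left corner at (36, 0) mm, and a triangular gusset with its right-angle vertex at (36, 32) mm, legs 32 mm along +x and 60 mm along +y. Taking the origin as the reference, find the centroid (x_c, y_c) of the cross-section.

Part | A | x̄ᵢ | ȳᵢ | A·x̄ᵢ | A·ȳᵢ
vertical leg | 5040.00 | 18.00 | 70.00 | 90720.00 | 352800.00
horizontal leg | 3840.00 | 96.00 | 16.00 | 368640.00 | 61440.00
gusset | 960.00 | 46.67 | 52.00 | 44800.00 | 49920.00
Σ | 9840.00 |  |  | 504160.00 | 464160.00
x_c = 504160.00 / 9840.00 = 51.24 mm
y_c = 464160.00 / 9840.00 = 47.17 mm

x_c = 51.24 mm, y_c = 47.17 mm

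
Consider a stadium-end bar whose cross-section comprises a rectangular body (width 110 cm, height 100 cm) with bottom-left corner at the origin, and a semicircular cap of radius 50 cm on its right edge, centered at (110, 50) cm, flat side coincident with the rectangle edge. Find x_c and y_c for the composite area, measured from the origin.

rectangular body: A = 110 × 100 = 11000.00, centroid at (55.00, 50.00).
semicircular end: A = ½π·50² = 3926.99, centroid at (131.22, 50.00).
ΣA = 14926.99 cm²
ΣAx_c = (11000.00)(55.00) + (3926.99)(131.22) = 1120302.32 cm³
ΣAy_c = (11000.00)(50.00) + (3926.99)(50.00) = 746349.54 cm³
x_c = 1120302.32 / 14926.99 = 75.05 cm
y_c = 746349.54 / 14926.99 = 50.00 cm

x_c = 75.05 cm, y_c = 50.00 cm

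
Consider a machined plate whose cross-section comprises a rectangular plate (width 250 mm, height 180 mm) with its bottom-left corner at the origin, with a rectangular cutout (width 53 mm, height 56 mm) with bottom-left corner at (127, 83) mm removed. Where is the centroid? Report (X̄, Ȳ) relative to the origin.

plate: A = 250 × 180 = 45000.00, centroid at (125.00, 90.00).
hole: A = −(53 × 56) = -2968.00, centroid at (153.50, 111.00).
ΣA = 42032.00 mm², ΣAX̄ = 5169412.00 mm³, ΣAȲ = 3720552.00 mm³.
X̄ = 5169412.00/42032.00 = 122.99 mm; Ȳ = 3720552.00/42032.00 = 88.52 mm.

X̄ = 122.99 mm, Ȳ = 88.52 mm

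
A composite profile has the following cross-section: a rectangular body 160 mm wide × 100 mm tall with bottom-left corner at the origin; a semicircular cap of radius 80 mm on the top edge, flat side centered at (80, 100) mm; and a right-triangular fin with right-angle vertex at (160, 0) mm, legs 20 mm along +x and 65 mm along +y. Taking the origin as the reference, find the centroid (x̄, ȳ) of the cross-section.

rectangular body: A = 160 × 100 = 16000.00, centroid at (80.00, 50.00).
semicircular top: A = ½π·80² = 10053.10, centroid at (80.00, 133.95).
triangular fin: A = ½·20·65 = 650.00, centroid at (166.67, 21.67).
ΣA = 26703.10 mm², ΣAx̄ = 2192581.05 mm³, ΣAȳ = 2160726.32 mm³.
x̄ = 2192581.05/26703.10 = 82.11 mm; ȳ = 2160726.32/26703.10 = 80.92 mm.

x̄ = 82.11 mm, ȳ = 80.92 mm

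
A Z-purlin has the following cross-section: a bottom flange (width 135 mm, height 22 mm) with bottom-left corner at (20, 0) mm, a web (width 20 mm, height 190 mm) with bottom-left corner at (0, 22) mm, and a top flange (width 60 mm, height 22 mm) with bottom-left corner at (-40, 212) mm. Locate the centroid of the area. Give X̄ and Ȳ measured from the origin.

X̄ = 35.19 mm, Ȳ = 95.38 mm

bottom flange: A = 135 × 22 = 2970.00, centroid at (87.50, 11.00).
web: A = 20 × 190 = 3800.00, centroid at (10.00, 117.00).
top flange: A = 60 × 22 = 1320.00, centroid at (-10.00, 223.00).
ΣA = 8090.00 mm²
ΣAX̄ = (2970.00)(87.50) + (3800.00)(10.00) + (1320.00)(-10.00) = 284675.00 mm³
ΣAȲ = (2970.00)(11.00) + (3800.00)(117.00) + (1320.00)(223.00) = 771630.00 mm³
X̄ = 284675.00 / 8090.00 = 35.19 mm
Ȳ = 771630.00 / 8090.00 = 95.38 mm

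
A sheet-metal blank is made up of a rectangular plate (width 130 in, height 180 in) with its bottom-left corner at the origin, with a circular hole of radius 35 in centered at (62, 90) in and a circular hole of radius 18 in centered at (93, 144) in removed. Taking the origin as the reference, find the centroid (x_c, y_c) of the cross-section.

x_c = 64.09 in, y_c = 87.03 in

plate: A = 130 × 180 = 23400.00, centroid at (65.00, 90.00).
hole 1: A = −π·35² = -3848.45, centroid at (62.00, 90.00).
hole 2: A = −π·18² = -1017.88, centroid at (93.00, 144.00).
ΣA = 18533.67 in²
ΣAx_c = (23400.00)(65.00) + (-3848.45)(62.00) + (-1017.88)(93.00) = 1187733.57 in³
ΣAy_c = (23400.00)(90.00) + (-3848.45)(90.00) + (-1017.88)(144.00) = 1613065.26 in³
x_c = 1187733.57 / 18533.67 = 64.09 in
y_c = 1613065.26 / 18533.67 = 87.03 in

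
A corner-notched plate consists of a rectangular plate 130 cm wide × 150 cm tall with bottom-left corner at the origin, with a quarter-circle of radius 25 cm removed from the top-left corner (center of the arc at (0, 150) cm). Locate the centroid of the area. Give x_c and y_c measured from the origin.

plate: A = 130 × 150 = 19500.00, centroid at (65.00, 75.00).
removed quarter-circle: A = −¼π·25² = -490.87, centroid at (10.61, 139.39).
ΣA = 19009.13 cm², ΣAx_c = 1262291.67 cm³, ΣAy_c = 1394077.26 cm³.
x_c = 1262291.67/19009.13 = 66.40 cm; y_c = 1394077.26/19009.13 = 73.34 cm.

x_c = 66.40 cm, y_c = 73.34 cm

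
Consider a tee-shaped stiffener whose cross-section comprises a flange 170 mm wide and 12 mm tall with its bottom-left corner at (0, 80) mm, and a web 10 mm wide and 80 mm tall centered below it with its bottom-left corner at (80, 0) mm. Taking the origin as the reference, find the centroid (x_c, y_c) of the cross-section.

Part | A | x̄ᵢ | ȳᵢ | A·x̄ᵢ | A·ȳᵢ
web | 800.00 | 85.00 | 40.00 | 68000.00 | 32000.00
flange | 2040.00 | 85.00 | 86.00 | 173400.00 | 175440.00
Σ | 2840.00 |  |  | 241400.00 | 207440.00
x_c = 241400.00 / 2840.00 = 85.00 mm
y_c = 207440.00 / 2840.00 = 73.04 mm

x_c = 85.00 mm, y_c = 73.04 mm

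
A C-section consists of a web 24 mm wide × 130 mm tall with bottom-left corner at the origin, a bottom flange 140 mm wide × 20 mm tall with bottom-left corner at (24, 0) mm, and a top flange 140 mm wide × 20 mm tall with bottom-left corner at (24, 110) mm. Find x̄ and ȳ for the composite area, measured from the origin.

x̄ = 64.66 mm, ȳ = 65.00 mm

Part | A | x̄ᵢ | ȳᵢ | A·x̄ᵢ | A·ȳᵢ
web | 3120.00 | 12.00 | 65.00 | 37440.00 | 202800.00
bottom flange | 2800.00 | 94.00 | 10.00 | 263200.00 | 28000.00
top flange | 2800.00 | 94.00 | 120.00 | 263200.00 | 336000.00
Σ | 8720.00 |  |  | 563840.00 | 566800.00
x̄ = 563840.00 / 8720.00 = 64.66 mm
ȳ = 566800.00 / 8720.00 = 65.00 mm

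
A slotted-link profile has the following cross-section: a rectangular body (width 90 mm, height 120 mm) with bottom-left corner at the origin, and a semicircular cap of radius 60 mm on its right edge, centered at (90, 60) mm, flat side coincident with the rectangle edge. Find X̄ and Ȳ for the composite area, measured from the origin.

rectangular body: A = 90 × 120 = 10800.00, centroid at (45.00, 60.00).
semicircular end: A = ½π·60² = 5654.87, centroid at (115.46, 60.00).
ΣA = 16454.87 mm², ΣAX̄ = 1138938.01 mm³, ΣAȲ = 987292.01 mm³.
X̄ = 1138938.01/16454.87 = 69.22 mm; Ȳ = 987292.01/16454.87 = 60.00 mm.

X̄ = 69.22 mm, Ȳ = 60.00 mm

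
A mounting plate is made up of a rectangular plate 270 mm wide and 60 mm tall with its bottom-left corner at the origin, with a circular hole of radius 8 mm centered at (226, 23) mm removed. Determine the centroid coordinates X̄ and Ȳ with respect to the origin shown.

plate: A = 270 × 60 = 16200.00, centroid at (135.00, 30.00).
hole: A = −π·8² = -201.06, centroid at (226.00, 23.00).
ΣA = 15998.94 mm², ΣAX̄ = 2141560.00 mm³, ΣAȲ = 481375.58 mm³.
X̄ = 2141560.00/15998.94 = 133.86 mm; Ȳ = 481375.58/15998.94 = 30.09 mm.

X̄ = 133.86 mm, Ȳ = 30.09 mm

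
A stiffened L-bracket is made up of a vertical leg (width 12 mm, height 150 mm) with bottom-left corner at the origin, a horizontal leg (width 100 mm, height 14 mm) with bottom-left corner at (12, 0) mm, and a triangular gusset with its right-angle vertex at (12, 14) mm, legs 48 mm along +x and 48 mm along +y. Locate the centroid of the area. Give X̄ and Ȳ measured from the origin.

X̄ = 29.84 mm, Ȳ = 41.21 mm

vertical leg: A = 12 × 150 = 1800.00, centroid at (6.00, 75.00).
horizontal leg: A = 100 × 14 = 1400.00, centroid at (62.00, 7.00).
gusset: A = ½·48·48 = 1152.00, centroid at (28.00, 30.00).
ΣA = 4352.00 mm²
ΣAX̄ = (1800.00)(6.00) + (1400.00)(62.00) + (1152.00)(28.00) = 129856.00 mm³
ΣAȲ = (1800.00)(75.00) + (1400.00)(7.00) + (1152.00)(30.00) = 179360.00 mm³
X̄ = 129856.00 / 4352.00 = 29.84 mm
Ȳ = 179360.00 / 4352.00 = 41.21 mm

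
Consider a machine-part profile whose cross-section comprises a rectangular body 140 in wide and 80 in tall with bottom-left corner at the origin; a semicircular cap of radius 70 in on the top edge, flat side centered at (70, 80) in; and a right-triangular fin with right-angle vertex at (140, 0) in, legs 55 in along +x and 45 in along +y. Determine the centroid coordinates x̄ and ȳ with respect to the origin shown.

Part | A | x̄ᵢ | ȳᵢ | A·x̄ᵢ | A·ȳᵢ
rectangular body | 11200.00 | 70.00 | 40.00 | 784000.00 | 448000.00
semicircular top | 7696.90 | 70.00 | 109.71 | 538783.14 | 844418.83
triangular fin | 1237.50 | 158.33 | 15.00 | 195937.50 | 18562.50
Σ | 20134.40 |  |  | 1518720.64 | 1310981.33
x̄ = 1518720.64 / 20134.40 = 75.43 in
ȳ = 1310981.33 / 20134.40 = 65.11 in

x̄ = 75.43 in, ȳ = 65.11 in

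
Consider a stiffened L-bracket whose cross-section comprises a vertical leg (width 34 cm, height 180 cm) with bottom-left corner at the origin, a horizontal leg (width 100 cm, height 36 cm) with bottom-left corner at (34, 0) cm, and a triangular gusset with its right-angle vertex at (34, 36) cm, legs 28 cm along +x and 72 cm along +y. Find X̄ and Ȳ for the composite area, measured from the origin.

vertical leg: A = 34 × 180 = 6120.00, centroid at (17.00, 90.00).
horizontal leg: A = 100 × 36 = 3600.00, centroid at (84.00, 18.00).
gusset: A = ½·28·72 = 1008.00, centroid at (43.33, 60.00).
ΣA = 10728.00 cm², ΣAX̄ = 450120.00 cm³, ΣAȲ = 676080.00 cm³.
X̄ = 450120.00/10728.00 = 41.96 cm; Ȳ = 676080.00/10728.00 = 63.02 cm.

X̄ = 41.96 cm, Ȳ = 63.02 cm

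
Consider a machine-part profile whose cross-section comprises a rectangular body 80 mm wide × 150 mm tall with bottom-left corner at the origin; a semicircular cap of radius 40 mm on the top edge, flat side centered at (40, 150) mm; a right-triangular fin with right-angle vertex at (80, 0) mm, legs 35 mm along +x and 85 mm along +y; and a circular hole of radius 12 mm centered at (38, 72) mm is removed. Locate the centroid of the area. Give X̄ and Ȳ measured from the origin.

X̄ = 45.00 mm, Ȳ = 85.49 mm

Part | A | x̄ᵢ | ȳᵢ | A·x̄ᵢ | A·ȳᵢ
rectangular body | 12000.00 | 40.00 | 75.00 | 480000.00 | 900000.00
semicircular top | 2513.27 | 40.00 | 166.98 | 100530.96 | 419657.79
triangular fin | 1487.50 | 91.67 | 28.33 | 136354.17 | 42145.83
hole | -452.39 | 38.00 | 72.00 | -17190.80 | -32572.03
Σ | 15548.38 |  |  | 699694.34 | 1329231.59
X̄ = 699694.34 / 15548.38 = 45.00 mm
Ȳ = 1329231.59 / 15548.38 = 85.49 mm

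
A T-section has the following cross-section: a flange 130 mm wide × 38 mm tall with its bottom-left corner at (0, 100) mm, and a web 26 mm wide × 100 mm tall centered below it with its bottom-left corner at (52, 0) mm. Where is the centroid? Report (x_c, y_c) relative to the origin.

x_c = 65.00 mm, y_c = 95.21 mm

web: A = 26 × 100 = 2600.00, centroid at (65.00, 50.00).
flange: A = 130 × 38 = 4940.00, centroid at (65.00, 119.00).
ΣA = 7540.00 mm², ΣAx_c = 490100.00 mm³, ΣAy_c = 717860.00 mm³.
x_c = 490100.00/7540.00 = 65.00 mm; y_c = 717860.00/7540.00 = 95.21 mm.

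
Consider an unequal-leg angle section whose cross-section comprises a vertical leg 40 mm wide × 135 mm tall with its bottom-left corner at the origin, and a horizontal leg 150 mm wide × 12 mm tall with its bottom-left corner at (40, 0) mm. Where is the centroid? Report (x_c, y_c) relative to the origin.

x_c = 43.75 mm, y_c = 52.12 mm

Part | A | x̄ᵢ | ȳᵢ | A·x̄ᵢ | A·ȳᵢ
vertical leg | 5400.00 | 20.00 | 67.50 | 108000.00 | 364500.00
horizontal leg | 1800.00 | 115.00 | 6.00 | 207000.00 | 10800.00
Σ | 7200.00 |  |  | 315000.00 | 375300.00
x_c = 315000.00 / 7200.00 = 43.75 mm
y_c = 375300.00 / 7200.00 = 52.12 mm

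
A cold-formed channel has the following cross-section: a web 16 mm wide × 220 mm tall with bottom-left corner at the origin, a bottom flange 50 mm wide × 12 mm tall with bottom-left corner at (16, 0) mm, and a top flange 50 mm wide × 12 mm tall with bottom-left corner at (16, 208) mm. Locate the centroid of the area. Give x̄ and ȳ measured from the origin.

x̄ = 16.39 mm, ȳ = 110.00 mm

Part | A | x̄ᵢ | ȳᵢ | A·x̄ᵢ | A·ȳᵢ
web | 3520.00 | 8.00 | 110.00 | 28160.00 | 387200.00
bottom flange | 600.00 | 41.00 | 6.00 | 24600.00 | 3600.00
top flange | 600.00 | 41.00 | 214.00 | 24600.00 | 128400.00
Σ | 4720.00 |  |  | 77360.00 | 519200.00
x̄ = 77360.00 / 4720.00 = 16.39 mm
ȳ = 519200.00 / 4720.00 = 110.00 mm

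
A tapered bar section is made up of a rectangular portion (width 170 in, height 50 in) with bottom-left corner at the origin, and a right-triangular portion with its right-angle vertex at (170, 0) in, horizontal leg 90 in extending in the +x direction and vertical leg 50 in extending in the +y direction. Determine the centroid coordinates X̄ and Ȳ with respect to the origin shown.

Part | A | x̄ᵢ | ȳᵢ | A·x̄ᵢ | A·ȳᵢ
rectangular portion | 8500.00 | 85.00 | 25.00 | 722500.00 | 212500.00
triangular portion | 2250.00 | 200.00 | 16.67 | 450000.00 | 37500.00
Σ | 10750.00 |  |  | 1172500.00 | 250000.00
X̄ = 1172500.00 / 10750.00 = 109.07 in
Ȳ = 250000.00 / 10750.00 = 23.26 in

X̄ = 109.07 in, Ȳ = 23.26 in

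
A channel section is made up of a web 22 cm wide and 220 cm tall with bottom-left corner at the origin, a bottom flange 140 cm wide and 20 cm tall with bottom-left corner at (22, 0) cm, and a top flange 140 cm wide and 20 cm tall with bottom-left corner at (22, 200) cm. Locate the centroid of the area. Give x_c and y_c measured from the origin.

Part | A | x̄ᵢ | ȳᵢ | A·x̄ᵢ | A·ȳᵢ
web | 4840.00 | 11.00 | 110.00 | 53240.00 | 532400.00
bottom flange | 2800.00 | 92.00 | 10.00 | 257600.00 | 28000.00
top flange | 2800.00 | 92.00 | 210.00 | 257600.00 | 588000.00
Σ | 10440.00 |  |  | 568440.00 | 1148400.00
x_c = 568440.00 / 10440.00 = 54.45 cm
y_c = 1148400.00 / 10440.00 = 110.00 cm

x_c = 54.45 cm, y_c = 110.00 cm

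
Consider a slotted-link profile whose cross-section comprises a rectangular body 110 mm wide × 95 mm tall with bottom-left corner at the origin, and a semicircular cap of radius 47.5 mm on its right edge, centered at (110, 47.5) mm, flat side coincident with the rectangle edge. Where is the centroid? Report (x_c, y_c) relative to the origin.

x_c = 74.03 mm, y_c = 47.50 mm

rectangular body: A = 110 × 95 = 10450.00, centroid at (55.00, 47.50).
semicircular end: A = ½π·47.5² = 3544.11, centroid at (130.16, 47.50).
ΣA = 13994.11 mm²
ΣAx_c = (10450.00)(55.00) + (3544.11)(130.16) = 1036049.93 mm³
ΣAy_c = (10450.00)(47.50) + (3544.11)(47.50) = 664720.19 mm³
x_c = 1036049.93 / 13994.11 = 74.03 mm
y_c = 664720.19 / 13994.11 = 47.50 mm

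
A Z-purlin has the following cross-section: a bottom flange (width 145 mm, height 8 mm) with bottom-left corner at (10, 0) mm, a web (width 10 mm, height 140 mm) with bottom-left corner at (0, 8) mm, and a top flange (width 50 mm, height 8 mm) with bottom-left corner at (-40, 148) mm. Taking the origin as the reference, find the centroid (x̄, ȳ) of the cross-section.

bottom flange: A = 145 × 8 = 1160.00, centroid at (82.50, 4.00).
web: A = 10 × 140 = 1400.00, centroid at (5.00, 78.00).
top flange: A = 50 × 8 = 400.00, centroid at (-15.00, 152.00).
ΣA = 2960.00 mm²
ΣAx̄ = (1160.00)(82.50) + (1400.00)(5.00) + (400.00)(-15.00) = 96700.00 mm³
ΣAȳ = (1160.00)(4.00) + (1400.00)(78.00) + (400.00)(152.00) = 174640.00 mm³
x̄ = 96700.00 / 2960.00 = 32.67 mm
ȳ = 174640.00 / 2960.00 = 59.00 mm

x̄ = 32.67 mm, ȳ = 59.00 mm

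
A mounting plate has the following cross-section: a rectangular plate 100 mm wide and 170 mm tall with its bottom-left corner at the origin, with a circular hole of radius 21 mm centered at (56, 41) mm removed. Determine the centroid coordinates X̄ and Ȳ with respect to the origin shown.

Part | A | x̄ᵢ | ȳᵢ | A·x̄ᵢ | A·ȳᵢ
plate | 17000.00 | 50.00 | 85.00 | 850000.00 | 1445000.00
hole | -1385.44 | 56.00 | 41.00 | -77584.77 | -56803.14
Σ | 15614.56 |  |  | 772415.23 | 1388196.86
X̄ = 772415.23 / 15614.56 = 49.47 mm
Ȳ = 1388196.86 / 15614.56 = 88.90 mm

X̄ = 49.47 mm, Ȳ = 88.90 mm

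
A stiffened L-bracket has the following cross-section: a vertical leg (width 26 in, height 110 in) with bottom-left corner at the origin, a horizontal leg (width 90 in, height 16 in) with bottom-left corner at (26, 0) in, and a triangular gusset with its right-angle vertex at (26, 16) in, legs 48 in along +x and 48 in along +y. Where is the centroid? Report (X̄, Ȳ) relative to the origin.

X̄ = 34.45 in, Ȳ = 37.73 in

Part | A | x̄ᵢ | ȳᵢ | A·x̄ᵢ | A·ȳᵢ
vertical leg | 2860.00 | 13.00 | 55.00 | 37180.00 | 157300.00
horizontal leg | 1440.00 | 71.00 | 8.00 | 102240.00 | 11520.00
gusset | 1152.00 | 42.00 | 32.00 | 48384.00 | 36864.00
Σ | 5452.00 |  |  | 187804.00 | 205684.00
X̄ = 187804.00 / 5452.00 = 34.45 in
Ȳ = 205684.00 / 5452.00 = 37.73 in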